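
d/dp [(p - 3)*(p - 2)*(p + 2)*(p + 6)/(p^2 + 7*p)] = 2*(p^5 + 12*p^4 + 21*p^3 - 71*p^2 - 72*p - 252)/(p^2*(p^2 + 14*p + 49))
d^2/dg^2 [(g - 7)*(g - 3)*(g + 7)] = 6*g - 6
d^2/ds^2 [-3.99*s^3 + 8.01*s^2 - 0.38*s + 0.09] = 16.02 - 23.94*s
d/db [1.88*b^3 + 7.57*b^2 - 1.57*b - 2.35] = 5.64*b^2 + 15.14*b - 1.57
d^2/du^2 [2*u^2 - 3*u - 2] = 4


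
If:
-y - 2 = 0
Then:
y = -2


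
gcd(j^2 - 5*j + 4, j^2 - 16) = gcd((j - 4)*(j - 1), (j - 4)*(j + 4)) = j - 4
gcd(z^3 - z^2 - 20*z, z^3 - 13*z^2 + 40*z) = z^2 - 5*z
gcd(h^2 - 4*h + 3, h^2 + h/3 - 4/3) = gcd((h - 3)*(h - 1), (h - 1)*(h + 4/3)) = h - 1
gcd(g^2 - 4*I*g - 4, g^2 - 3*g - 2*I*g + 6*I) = g - 2*I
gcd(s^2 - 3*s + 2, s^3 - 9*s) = 1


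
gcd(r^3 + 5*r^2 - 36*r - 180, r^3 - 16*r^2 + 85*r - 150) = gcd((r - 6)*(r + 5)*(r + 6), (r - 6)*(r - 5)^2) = r - 6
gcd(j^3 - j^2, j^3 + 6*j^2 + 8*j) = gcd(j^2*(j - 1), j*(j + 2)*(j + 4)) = j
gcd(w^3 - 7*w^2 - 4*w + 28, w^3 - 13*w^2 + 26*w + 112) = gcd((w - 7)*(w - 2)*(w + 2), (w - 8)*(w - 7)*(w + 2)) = w^2 - 5*w - 14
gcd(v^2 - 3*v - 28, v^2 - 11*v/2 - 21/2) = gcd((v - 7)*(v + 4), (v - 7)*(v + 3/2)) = v - 7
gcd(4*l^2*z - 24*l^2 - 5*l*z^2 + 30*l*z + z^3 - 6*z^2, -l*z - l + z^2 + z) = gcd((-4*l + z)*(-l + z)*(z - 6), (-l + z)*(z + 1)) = -l + z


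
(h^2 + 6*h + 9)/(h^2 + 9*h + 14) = (h^2 + 6*h + 9)/(h^2 + 9*h + 14)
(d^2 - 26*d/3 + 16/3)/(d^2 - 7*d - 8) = (d - 2/3)/(d + 1)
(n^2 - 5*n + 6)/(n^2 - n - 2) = (n - 3)/(n + 1)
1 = 1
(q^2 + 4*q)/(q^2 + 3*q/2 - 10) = 2*q/(2*q - 5)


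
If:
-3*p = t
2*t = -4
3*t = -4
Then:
No Solution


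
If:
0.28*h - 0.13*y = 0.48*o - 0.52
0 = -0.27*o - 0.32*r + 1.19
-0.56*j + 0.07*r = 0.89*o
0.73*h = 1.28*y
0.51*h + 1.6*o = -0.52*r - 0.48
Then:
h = -3.64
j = 1.28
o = -0.48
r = 4.12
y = -2.08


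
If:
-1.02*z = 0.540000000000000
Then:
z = -0.53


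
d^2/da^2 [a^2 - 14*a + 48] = 2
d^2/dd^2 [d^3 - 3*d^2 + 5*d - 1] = 6*d - 6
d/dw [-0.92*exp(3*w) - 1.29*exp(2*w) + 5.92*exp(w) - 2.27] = (-2.76*exp(2*w) - 2.58*exp(w) + 5.92)*exp(w)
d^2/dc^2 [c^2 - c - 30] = 2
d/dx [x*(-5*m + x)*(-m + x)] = 5*m^2 - 12*m*x + 3*x^2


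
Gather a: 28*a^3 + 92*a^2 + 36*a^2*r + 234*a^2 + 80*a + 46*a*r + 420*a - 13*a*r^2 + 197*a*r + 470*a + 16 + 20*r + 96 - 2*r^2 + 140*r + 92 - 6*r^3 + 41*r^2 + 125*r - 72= 28*a^3 + a^2*(36*r + 326) + a*(-13*r^2 + 243*r + 970) - 6*r^3 + 39*r^2 + 285*r + 132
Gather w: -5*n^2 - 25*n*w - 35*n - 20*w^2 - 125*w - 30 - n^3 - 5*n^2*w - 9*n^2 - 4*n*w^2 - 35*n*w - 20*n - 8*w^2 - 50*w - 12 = -n^3 - 14*n^2 - 55*n + w^2*(-4*n - 28) + w*(-5*n^2 - 60*n - 175) - 42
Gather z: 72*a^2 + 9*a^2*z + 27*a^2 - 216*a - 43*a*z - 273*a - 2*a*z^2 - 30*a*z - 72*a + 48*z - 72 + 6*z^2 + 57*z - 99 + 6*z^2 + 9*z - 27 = 99*a^2 - 561*a + z^2*(12 - 2*a) + z*(9*a^2 - 73*a + 114) - 198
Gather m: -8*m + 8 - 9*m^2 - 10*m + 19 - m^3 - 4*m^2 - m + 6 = -m^3 - 13*m^2 - 19*m + 33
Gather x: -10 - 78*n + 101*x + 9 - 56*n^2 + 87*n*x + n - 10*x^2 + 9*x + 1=-56*n^2 - 77*n - 10*x^2 + x*(87*n + 110)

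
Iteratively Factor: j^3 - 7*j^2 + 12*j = (j - 4)*(j^2 - 3*j) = (j - 4)*(j - 3)*(j)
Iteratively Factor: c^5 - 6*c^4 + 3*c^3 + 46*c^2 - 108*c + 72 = (c - 2)*(c^4 - 4*c^3 - 5*c^2 + 36*c - 36) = (c - 2)^2*(c^3 - 2*c^2 - 9*c + 18) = (c - 2)^3*(c^2 - 9) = (c - 3)*(c - 2)^3*(c + 3)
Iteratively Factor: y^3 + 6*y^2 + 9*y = (y + 3)*(y^2 + 3*y) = (y + 3)^2*(y)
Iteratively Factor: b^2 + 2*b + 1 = (b + 1)*(b + 1)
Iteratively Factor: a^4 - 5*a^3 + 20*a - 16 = (a + 2)*(a^3 - 7*a^2 + 14*a - 8) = (a - 4)*(a + 2)*(a^2 - 3*a + 2) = (a - 4)*(a - 2)*(a + 2)*(a - 1)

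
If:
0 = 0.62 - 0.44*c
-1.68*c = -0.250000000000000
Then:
No Solution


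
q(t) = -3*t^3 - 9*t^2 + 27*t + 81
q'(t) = -9*t^2 - 18*t + 27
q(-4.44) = 46.28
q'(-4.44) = -70.50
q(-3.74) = 11.07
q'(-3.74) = -31.57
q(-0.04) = 79.91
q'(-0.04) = 27.71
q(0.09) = 83.35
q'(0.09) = 25.31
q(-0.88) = 52.31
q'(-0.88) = 35.87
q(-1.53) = 29.37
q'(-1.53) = 33.47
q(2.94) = 6.35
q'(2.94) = -103.71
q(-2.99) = 0.00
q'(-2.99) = 0.36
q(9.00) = -2592.00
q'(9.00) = -864.00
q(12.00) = -6075.00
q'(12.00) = -1485.00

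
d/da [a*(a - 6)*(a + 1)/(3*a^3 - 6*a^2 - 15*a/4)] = 4*(12*a^2 + 38*a - 23)/(3*(16*a^4 - 64*a^3 + 24*a^2 + 80*a + 25))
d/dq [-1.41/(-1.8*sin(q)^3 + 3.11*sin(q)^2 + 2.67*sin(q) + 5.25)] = (-7.614*sin(q)^2 + 8.7702*sin(q) + 3.7647)*cos(q)/(-1.8*sin(q)^3 + 3.11*sin(q)^2 + 2.67*sin(q) + 5.25)^2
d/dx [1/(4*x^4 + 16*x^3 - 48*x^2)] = (-x^2 - 3*x + 6)/(x^3*(x^2 + 4*x - 12)^2)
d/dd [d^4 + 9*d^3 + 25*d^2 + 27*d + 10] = 4*d^3 + 27*d^2 + 50*d + 27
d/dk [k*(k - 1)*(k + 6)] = 3*k^2 + 10*k - 6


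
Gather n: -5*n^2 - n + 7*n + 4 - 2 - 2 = -5*n^2 + 6*n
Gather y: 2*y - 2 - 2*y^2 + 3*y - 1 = -2*y^2 + 5*y - 3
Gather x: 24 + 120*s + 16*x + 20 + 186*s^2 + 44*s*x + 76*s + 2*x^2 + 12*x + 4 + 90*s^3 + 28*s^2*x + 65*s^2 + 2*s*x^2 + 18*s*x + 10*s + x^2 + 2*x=90*s^3 + 251*s^2 + 206*s + x^2*(2*s + 3) + x*(28*s^2 + 62*s + 30) + 48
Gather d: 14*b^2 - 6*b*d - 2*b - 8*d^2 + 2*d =14*b^2 - 2*b - 8*d^2 + d*(2 - 6*b)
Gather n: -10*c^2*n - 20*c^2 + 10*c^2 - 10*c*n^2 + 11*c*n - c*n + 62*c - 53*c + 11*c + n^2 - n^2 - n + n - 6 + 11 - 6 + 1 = -10*c^2 - 10*c*n^2 + 20*c + n*(-10*c^2 + 10*c)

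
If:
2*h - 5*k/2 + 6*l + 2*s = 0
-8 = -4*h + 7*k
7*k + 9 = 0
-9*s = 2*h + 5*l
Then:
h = -1/4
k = -9/7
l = -89/154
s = 29/77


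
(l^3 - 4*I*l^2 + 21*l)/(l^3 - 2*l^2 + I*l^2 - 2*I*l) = (l^2 - 4*I*l + 21)/(l^2 + l*(-2 + I) - 2*I)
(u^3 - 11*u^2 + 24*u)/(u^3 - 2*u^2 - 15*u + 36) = u*(u - 8)/(u^2 + u - 12)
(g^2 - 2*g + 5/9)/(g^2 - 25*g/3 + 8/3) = (g - 5/3)/(g - 8)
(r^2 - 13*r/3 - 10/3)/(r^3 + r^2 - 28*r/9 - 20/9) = 3*(r - 5)/(3*r^2 + r - 10)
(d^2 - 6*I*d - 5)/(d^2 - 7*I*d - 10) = (d - I)/(d - 2*I)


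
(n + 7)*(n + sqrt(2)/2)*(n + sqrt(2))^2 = n^4 + 5*sqrt(2)*n^3/2 + 7*n^3 + 4*n^2 + 35*sqrt(2)*n^2/2 + sqrt(2)*n + 28*n + 7*sqrt(2)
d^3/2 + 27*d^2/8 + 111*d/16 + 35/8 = (d/2 + 1)*(d + 5/4)*(d + 7/2)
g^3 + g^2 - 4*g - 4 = (g - 2)*(g + 1)*(g + 2)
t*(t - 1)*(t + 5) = t^3 + 4*t^2 - 5*t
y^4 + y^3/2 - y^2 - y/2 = y*(y - 1)*(y + 1/2)*(y + 1)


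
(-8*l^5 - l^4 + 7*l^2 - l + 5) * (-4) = 32*l^5 + 4*l^4 - 28*l^2 + 4*l - 20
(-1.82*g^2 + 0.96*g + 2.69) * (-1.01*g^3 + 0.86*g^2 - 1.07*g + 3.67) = 1.8382*g^5 - 2.5348*g^4 + 0.0561000000000005*g^3 - 5.3932*g^2 + 0.644899999999999*g + 9.8723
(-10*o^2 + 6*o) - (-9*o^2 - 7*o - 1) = -o^2 + 13*o + 1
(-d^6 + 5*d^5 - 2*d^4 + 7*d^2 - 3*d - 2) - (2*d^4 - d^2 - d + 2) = -d^6 + 5*d^5 - 4*d^4 + 8*d^2 - 2*d - 4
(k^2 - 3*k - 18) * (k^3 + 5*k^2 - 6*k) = k^5 + 2*k^4 - 39*k^3 - 72*k^2 + 108*k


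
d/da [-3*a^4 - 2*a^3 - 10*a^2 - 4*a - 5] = -12*a^3 - 6*a^2 - 20*a - 4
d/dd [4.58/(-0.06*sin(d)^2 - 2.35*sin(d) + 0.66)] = (0.5496*sin(d) + 10.763)*cos(d)/(0.06*sin(d)^2 + 2.35*sin(d) - 0.66)^2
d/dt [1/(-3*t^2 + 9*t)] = (2*t - 3)/(3*t^2*(t - 3)^2)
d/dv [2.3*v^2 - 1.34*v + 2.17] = 4.6*v - 1.34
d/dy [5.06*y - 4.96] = 5.06000000000000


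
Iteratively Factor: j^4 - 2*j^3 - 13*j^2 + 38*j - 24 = (j - 2)*(j^3 - 13*j + 12) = (j - 2)*(j + 4)*(j^2 - 4*j + 3) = (j - 2)*(j - 1)*(j + 4)*(j - 3)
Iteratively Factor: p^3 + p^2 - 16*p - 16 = (p - 4)*(p^2 + 5*p + 4) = (p - 4)*(p + 1)*(p + 4)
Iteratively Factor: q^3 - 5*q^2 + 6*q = (q - 2)*(q^2 - 3*q) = q*(q - 2)*(q - 3)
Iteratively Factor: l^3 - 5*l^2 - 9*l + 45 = (l - 5)*(l^2 - 9) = (l - 5)*(l + 3)*(l - 3)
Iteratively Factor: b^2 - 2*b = (b)*(b - 2)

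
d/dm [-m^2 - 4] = -2*m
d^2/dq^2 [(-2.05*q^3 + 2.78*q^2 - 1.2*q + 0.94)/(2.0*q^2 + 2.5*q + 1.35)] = (-2.8421709430404e-14*q^4 - 51.955*q^3 - 63.9885*q^2 + 25.22325*q + 24.9071)/(8.0*q^6 + 30.0*q^5 + 53.7*q^4 + 56.125*q^3 + 36.2475*q^2 + 13.66875*q + 2.460375)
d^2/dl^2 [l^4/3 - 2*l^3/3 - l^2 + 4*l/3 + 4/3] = 4*l^2 - 4*l - 2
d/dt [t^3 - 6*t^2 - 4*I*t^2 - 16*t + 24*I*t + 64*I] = 3*t^2 - 12*t - 8*I*t - 16 + 24*I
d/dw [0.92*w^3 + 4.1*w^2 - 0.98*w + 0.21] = 2.76*w^2 + 8.2*w - 0.98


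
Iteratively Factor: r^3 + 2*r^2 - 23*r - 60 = (r + 3)*(r^2 - r - 20) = (r + 3)*(r + 4)*(r - 5)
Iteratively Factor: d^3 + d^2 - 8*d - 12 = (d + 2)*(d^2 - d - 6) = (d - 3)*(d + 2)*(d + 2)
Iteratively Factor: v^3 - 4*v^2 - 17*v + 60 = (v - 5)*(v^2 + v - 12) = (v - 5)*(v + 4)*(v - 3)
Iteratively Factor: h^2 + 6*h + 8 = (h + 2)*(h + 4)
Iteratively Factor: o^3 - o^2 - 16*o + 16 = (o - 1)*(o^2 - 16) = (o - 1)*(o + 4)*(o - 4)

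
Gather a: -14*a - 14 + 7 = -14*a - 7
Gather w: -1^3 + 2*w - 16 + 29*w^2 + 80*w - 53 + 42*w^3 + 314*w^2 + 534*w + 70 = 42*w^3 + 343*w^2 + 616*w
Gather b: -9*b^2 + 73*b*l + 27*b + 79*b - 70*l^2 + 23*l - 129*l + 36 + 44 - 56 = -9*b^2 + b*(73*l + 106) - 70*l^2 - 106*l + 24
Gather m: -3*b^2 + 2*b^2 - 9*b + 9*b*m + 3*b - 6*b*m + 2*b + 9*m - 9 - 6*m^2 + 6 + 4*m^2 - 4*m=-b^2 - 4*b - 2*m^2 + m*(3*b + 5) - 3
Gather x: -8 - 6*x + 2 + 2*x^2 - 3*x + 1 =2*x^2 - 9*x - 5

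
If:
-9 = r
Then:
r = -9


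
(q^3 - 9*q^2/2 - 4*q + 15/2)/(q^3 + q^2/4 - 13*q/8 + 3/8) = 4*(q - 5)/(4*q - 1)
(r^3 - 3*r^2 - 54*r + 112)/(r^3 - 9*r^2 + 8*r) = (r^2 + 5*r - 14)/(r*(r - 1))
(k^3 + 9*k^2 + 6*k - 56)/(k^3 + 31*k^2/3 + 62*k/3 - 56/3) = 3*(k - 2)/(3*k - 2)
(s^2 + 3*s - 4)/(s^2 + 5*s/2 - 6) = 2*(s - 1)/(2*s - 3)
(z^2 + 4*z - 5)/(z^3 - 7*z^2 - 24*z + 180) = (z - 1)/(z^2 - 12*z + 36)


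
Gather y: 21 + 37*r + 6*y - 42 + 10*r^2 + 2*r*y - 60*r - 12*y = 10*r^2 - 23*r + y*(2*r - 6) - 21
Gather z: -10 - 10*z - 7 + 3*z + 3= -7*z - 14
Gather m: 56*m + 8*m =64*m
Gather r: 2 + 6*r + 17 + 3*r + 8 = 9*r + 27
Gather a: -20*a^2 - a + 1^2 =-20*a^2 - a + 1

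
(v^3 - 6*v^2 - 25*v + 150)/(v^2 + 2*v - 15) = (v^2 - 11*v + 30)/(v - 3)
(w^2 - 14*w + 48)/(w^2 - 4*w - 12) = (w - 8)/(w + 2)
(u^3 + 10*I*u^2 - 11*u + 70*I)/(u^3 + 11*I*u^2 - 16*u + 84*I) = (u + 5*I)/(u + 6*I)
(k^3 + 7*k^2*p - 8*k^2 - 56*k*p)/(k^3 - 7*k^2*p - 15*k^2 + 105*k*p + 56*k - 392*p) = k*(-k - 7*p)/(-k^2 + 7*k*p + 7*k - 49*p)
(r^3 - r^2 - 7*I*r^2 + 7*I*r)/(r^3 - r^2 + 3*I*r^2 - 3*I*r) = (r - 7*I)/(r + 3*I)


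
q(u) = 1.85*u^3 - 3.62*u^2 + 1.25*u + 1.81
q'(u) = 5.55*u^2 - 7.24*u + 1.25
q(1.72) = 2.66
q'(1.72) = 5.22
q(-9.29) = -1805.49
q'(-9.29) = 547.50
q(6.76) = 416.33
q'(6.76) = 205.93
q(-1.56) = -15.97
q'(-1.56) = 26.05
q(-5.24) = -370.31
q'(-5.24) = 191.58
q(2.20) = 6.74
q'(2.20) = 12.18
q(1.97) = 4.37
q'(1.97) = 8.53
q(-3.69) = -145.04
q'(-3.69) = 103.53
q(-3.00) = -84.47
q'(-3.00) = 72.92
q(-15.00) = -7075.19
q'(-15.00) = 1358.60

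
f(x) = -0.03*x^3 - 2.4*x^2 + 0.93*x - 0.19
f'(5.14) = -26.12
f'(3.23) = -15.51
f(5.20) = -64.47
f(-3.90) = -38.54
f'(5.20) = -26.46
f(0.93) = -1.42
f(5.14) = -62.89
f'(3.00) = -14.28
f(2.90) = -18.41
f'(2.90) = -13.75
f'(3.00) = -14.28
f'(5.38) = -27.50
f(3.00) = -19.81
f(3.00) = -19.81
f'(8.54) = -46.63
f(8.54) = -185.97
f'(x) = -0.09*x^2 - 4.8*x + 0.93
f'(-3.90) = 18.28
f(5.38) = -69.32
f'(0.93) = -3.61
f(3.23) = -23.24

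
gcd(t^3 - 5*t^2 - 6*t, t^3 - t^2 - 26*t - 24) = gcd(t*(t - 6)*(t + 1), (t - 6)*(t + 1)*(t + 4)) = t^2 - 5*t - 6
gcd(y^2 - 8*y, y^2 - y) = y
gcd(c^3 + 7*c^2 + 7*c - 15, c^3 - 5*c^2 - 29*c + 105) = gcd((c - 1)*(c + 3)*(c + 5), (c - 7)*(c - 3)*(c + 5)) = c + 5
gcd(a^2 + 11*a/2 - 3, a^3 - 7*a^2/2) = 1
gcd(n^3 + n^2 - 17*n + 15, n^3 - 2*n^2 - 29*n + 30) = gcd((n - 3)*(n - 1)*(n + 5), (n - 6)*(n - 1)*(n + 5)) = n^2 + 4*n - 5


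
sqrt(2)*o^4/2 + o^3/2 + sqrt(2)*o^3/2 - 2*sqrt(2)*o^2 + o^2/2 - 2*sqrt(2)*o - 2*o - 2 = (o - 2)*(o + 1)*(o + sqrt(2)/2)*(sqrt(2)*o/2 + sqrt(2))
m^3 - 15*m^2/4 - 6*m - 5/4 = (m - 5)*(m + 1/4)*(m + 1)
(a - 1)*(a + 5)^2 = a^3 + 9*a^2 + 15*a - 25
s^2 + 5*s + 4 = (s + 1)*(s + 4)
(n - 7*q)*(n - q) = n^2 - 8*n*q + 7*q^2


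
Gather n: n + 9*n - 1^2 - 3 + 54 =10*n + 50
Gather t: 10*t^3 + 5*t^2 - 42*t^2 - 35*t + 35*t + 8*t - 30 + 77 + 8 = 10*t^3 - 37*t^2 + 8*t + 55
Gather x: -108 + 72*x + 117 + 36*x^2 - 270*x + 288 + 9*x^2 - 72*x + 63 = 45*x^2 - 270*x + 360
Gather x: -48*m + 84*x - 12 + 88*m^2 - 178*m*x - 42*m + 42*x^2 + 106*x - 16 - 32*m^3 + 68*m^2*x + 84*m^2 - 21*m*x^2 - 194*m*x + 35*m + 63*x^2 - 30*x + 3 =-32*m^3 + 172*m^2 - 55*m + x^2*(105 - 21*m) + x*(68*m^2 - 372*m + 160) - 25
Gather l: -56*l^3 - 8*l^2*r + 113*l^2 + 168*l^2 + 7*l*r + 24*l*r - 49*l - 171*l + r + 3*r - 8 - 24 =-56*l^3 + l^2*(281 - 8*r) + l*(31*r - 220) + 4*r - 32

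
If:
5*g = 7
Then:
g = 7/5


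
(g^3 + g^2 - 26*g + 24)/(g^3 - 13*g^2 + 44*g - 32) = (g + 6)/(g - 8)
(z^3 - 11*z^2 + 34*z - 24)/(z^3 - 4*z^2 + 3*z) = (z^2 - 10*z + 24)/(z*(z - 3))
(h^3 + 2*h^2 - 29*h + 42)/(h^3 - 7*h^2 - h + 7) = (h^3 + 2*h^2 - 29*h + 42)/(h^3 - 7*h^2 - h + 7)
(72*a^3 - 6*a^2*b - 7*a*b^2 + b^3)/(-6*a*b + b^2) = -12*a^2/b - a + b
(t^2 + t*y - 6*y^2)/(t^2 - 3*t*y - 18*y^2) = (-t + 2*y)/(-t + 6*y)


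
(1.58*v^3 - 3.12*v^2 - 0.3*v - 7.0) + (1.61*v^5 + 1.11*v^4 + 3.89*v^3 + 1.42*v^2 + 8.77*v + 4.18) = 1.61*v^5 + 1.11*v^4 + 5.47*v^3 - 1.7*v^2 + 8.47*v - 2.82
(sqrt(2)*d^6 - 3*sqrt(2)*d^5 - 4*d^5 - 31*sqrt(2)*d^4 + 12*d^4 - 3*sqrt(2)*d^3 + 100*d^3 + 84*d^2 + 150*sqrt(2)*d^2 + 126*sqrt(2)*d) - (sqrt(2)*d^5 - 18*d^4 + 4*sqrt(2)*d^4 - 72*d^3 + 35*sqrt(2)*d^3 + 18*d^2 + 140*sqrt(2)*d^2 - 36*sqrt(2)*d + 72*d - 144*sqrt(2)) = sqrt(2)*d^6 - 4*sqrt(2)*d^5 - 4*d^5 - 35*sqrt(2)*d^4 + 30*d^4 - 38*sqrt(2)*d^3 + 172*d^3 + 10*sqrt(2)*d^2 + 66*d^2 - 72*d + 162*sqrt(2)*d + 144*sqrt(2)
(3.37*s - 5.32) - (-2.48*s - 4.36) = 5.85*s - 0.96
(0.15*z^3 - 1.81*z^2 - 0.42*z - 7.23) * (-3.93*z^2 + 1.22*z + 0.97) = -0.5895*z^5 + 7.2963*z^4 - 0.4121*z^3 + 26.1458*z^2 - 9.228*z - 7.0131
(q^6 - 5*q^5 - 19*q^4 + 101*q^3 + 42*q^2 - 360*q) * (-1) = -q^6 + 5*q^5 + 19*q^4 - 101*q^3 - 42*q^2 + 360*q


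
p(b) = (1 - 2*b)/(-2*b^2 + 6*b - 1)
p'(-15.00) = 0.00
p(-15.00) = -0.06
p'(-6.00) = -0.01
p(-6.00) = -0.12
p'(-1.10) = -0.13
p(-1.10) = -0.32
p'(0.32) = -6.12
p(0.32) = 0.50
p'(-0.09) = -1.81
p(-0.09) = -0.76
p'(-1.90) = -0.07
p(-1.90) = -0.24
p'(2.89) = -194.87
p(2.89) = 13.12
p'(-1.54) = -0.09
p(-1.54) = -0.27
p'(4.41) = -0.36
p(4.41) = 0.58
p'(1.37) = -0.50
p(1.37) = -0.50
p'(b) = (1 - 2*b)*(4*b - 6)/(-2*b^2 + 6*b - 1)^2 - 2/(-2*b^2 + 6*b - 1)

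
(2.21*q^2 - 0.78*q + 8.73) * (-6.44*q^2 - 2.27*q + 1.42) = -14.2324*q^4 + 0.00649999999999995*q^3 - 51.3124*q^2 - 20.9247*q + 12.3966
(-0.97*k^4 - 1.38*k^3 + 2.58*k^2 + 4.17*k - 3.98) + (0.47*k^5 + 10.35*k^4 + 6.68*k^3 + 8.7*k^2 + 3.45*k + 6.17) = 0.47*k^5 + 9.38*k^4 + 5.3*k^3 + 11.28*k^2 + 7.62*k + 2.19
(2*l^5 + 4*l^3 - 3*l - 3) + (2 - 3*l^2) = 2*l^5 + 4*l^3 - 3*l^2 - 3*l - 1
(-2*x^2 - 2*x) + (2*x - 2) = -2*x^2 - 2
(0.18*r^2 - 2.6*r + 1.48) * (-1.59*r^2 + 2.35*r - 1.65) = -0.2862*r^4 + 4.557*r^3 - 8.7602*r^2 + 7.768*r - 2.442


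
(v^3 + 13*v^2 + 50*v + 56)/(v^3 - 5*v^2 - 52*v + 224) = (v^2 + 6*v + 8)/(v^2 - 12*v + 32)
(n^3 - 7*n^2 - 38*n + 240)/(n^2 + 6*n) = n - 13 + 40/n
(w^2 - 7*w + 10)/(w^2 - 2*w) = (w - 5)/w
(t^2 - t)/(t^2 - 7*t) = (t - 1)/(t - 7)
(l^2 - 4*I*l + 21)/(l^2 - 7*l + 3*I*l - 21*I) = (l - 7*I)/(l - 7)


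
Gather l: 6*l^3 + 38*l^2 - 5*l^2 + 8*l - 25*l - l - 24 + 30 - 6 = 6*l^3 + 33*l^2 - 18*l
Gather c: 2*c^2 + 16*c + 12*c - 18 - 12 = 2*c^2 + 28*c - 30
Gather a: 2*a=2*a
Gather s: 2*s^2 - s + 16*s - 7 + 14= 2*s^2 + 15*s + 7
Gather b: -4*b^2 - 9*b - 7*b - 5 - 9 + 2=-4*b^2 - 16*b - 12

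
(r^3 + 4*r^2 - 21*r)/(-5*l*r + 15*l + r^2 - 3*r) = r*(r + 7)/(-5*l + r)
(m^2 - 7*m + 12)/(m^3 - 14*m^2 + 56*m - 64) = (m - 3)/(m^2 - 10*m + 16)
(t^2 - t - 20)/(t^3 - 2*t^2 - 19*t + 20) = 1/(t - 1)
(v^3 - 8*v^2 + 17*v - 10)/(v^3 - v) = (v^2 - 7*v + 10)/(v*(v + 1))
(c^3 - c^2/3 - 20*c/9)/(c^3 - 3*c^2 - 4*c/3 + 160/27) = 3*c/(3*c - 8)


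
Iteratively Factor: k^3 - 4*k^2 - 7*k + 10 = (k + 2)*(k^2 - 6*k + 5) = (k - 1)*(k + 2)*(k - 5)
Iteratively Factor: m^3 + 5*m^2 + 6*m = (m + 2)*(m^2 + 3*m) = m*(m + 2)*(m + 3)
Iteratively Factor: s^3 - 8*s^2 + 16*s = (s)*(s^2 - 8*s + 16) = s*(s - 4)*(s - 4)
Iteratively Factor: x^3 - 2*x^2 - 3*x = (x + 1)*(x^2 - 3*x) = x*(x + 1)*(x - 3)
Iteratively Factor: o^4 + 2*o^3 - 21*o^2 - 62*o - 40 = (o + 1)*(o^3 + o^2 - 22*o - 40) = (o + 1)*(o + 2)*(o^2 - o - 20) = (o - 5)*(o + 1)*(o + 2)*(o + 4)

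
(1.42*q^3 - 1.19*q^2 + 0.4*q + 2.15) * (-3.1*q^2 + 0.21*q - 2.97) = -4.402*q^5 + 3.9872*q^4 - 5.7073*q^3 - 3.0467*q^2 - 0.7365*q - 6.3855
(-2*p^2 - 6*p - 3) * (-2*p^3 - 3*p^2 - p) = 4*p^5 + 18*p^4 + 26*p^3 + 15*p^2 + 3*p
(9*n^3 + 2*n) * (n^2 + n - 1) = 9*n^5 + 9*n^4 - 7*n^3 + 2*n^2 - 2*n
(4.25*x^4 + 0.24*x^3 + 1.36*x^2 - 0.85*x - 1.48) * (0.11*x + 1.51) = 0.4675*x^5 + 6.4439*x^4 + 0.512*x^3 + 1.9601*x^2 - 1.4463*x - 2.2348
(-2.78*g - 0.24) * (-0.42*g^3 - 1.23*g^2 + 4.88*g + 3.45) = 1.1676*g^4 + 3.5202*g^3 - 13.2712*g^2 - 10.7622*g - 0.828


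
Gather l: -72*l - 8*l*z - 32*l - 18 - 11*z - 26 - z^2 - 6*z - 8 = l*(-8*z - 104) - z^2 - 17*z - 52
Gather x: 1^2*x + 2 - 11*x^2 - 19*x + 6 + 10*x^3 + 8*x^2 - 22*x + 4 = 10*x^3 - 3*x^2 - 40*x + 12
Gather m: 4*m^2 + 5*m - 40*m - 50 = 4*m^2 - 35*m - 50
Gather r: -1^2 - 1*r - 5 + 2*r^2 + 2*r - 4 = 2*r^2 + r - 10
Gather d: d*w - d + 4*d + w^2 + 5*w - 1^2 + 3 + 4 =d*(w + 3) + w^2 + 5*w + 6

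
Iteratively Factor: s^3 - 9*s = (s - 3)*(s^2 + 3*s) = (s - 3)*(s + 3)*(s)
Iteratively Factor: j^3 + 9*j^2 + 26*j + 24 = (j + 2)*(j^2 + 7*j + 12) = (j + 2)*(j + 4)*(j + 3)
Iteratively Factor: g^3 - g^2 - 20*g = (g - 5)*(g^2 + 4*g) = (g - 5)*(g + 4)*(g)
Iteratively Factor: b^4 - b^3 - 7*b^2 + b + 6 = (b + 2)*(b^3 - 3*b^2 - b + 3) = (b - 3)*(b + 2)*(b^2 - 1) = (b - 3)*(b - 1)*(b + 2)*(b + 1)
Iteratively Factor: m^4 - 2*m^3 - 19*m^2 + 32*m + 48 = (m + 1)*(m^3 - 3*m^2 - 16*m + 48) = (m - 3)*(m + 1)*(m^2 - 16) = (m - 4)*(m - 3)*(m + 1)*(m + 4)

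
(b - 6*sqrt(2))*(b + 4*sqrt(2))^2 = b^3 + 2*sqrt(2)*b^2 - 64*b - 192*sqrt(2)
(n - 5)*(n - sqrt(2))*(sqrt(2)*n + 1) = sqrt(2)*n^3 - 5*sqrt(2)*n^2 - n^2 - sqrt(2)*n + 5*n + 5*sqrt(2)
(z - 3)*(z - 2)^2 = z^3 - 7*z^2 + 16*z - 12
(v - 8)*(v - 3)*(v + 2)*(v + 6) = v^4 - 3*v^3 - 52*v^2 + 60*v + 288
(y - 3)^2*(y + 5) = y^3 - y^2 - 21*y + 45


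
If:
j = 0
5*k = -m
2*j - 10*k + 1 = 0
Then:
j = 0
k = 1/10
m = -1/2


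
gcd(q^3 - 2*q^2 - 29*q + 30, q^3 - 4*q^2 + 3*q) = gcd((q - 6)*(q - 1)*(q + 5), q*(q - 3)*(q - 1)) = q - 1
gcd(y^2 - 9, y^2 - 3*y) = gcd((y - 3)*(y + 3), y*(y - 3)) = y - 3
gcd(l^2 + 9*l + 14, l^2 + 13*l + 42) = l + 7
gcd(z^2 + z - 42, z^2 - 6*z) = z - 6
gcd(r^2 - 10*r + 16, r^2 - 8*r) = r - 8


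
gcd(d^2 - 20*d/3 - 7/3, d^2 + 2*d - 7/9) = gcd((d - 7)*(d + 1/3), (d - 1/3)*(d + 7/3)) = 1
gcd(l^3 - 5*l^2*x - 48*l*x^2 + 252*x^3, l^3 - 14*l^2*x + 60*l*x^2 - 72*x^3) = l^2 - 12*l*x + 36*x^2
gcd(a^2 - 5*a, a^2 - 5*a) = a^2 - 5*a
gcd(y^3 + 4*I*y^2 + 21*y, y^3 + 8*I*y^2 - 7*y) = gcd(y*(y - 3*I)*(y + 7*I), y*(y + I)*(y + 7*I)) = y^2 + 7*I*y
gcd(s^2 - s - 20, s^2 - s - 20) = s^2 - s - 20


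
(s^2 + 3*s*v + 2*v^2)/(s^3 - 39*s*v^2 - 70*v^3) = (s + v)/(s^2 - 2*s*v - 35*v^2)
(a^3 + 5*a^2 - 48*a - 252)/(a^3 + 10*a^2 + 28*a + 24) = (a^2 - a - 42)/(a^2 + 4*a + 4)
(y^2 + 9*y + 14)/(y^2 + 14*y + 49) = (y + 2)/(y + 7)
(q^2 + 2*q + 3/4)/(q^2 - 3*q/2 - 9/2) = (q + 1/2)/(q - 3)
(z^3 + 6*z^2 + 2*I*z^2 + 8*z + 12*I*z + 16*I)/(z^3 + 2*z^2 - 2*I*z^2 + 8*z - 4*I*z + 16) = (z + 4)/(z - 4*I)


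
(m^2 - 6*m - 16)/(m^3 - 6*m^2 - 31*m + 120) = (m + 2)/(m^2 + 2*m - 15)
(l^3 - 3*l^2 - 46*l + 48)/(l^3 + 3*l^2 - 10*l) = (l^3 - 3*l^2 - 46*l + 48)/(l*(l^2 + 3*l - 10))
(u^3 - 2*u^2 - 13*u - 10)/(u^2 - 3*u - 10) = u + 1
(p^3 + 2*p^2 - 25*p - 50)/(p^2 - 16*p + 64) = (p^3 + 2*p^2 - 25*p - 50)/(p^2 - 16*p + 64)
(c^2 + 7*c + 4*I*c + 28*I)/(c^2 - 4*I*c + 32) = (c + 7)/(c - 8*I)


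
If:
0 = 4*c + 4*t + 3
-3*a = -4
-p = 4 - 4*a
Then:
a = 4/3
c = -t - 3/4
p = 4/3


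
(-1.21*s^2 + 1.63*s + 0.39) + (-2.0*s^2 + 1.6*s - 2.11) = -3.21*s^2 + 3.23*s - 1.72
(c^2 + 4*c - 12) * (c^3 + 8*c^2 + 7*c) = c^5 + 12*c^4 + 27*c^3 - 68*c^2 - 84*c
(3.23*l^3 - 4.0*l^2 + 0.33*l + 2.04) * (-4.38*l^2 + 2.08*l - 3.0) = -14.1474*l^5 + 24.2384*l^4 - 19.4554*l^3 + 3.7512*l^2 + 3.2532*l - 6.12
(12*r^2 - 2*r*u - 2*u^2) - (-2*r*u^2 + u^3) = 12*r^2 + 2*r*u^2 - 2*r*u - u^3 - 2*u^2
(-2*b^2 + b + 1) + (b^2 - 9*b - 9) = -b^2 - 8*b - 8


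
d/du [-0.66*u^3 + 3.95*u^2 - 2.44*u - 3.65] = -1.98*u^2 + 7.9*u - 2.44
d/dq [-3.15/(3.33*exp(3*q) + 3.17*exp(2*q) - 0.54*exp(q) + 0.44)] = (31.4685*exp(2*q) + 19.971*exp(q) - 1.701)*exp(q)/(3.33*exp(3*q) + 3.17*exp(2*q) - 0.54*exp(q) + 0.44)^2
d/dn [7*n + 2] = 7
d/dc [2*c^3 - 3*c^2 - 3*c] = 6*c^2 - 6*c - 3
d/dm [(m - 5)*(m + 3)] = 2*m - 2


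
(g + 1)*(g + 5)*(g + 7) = g^3 + 13*g^2 + 47*g + 35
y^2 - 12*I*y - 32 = (y - 8*I)*(y - 4*I)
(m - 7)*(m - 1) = m^2 - 8*m + 7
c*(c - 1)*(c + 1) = c^3 - c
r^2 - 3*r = r*(r - 3)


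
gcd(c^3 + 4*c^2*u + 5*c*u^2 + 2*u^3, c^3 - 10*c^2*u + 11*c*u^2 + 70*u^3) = c + 2*u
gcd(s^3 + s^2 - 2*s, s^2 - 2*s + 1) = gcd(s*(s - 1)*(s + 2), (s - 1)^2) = s - 1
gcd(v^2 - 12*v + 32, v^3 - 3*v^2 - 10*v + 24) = v - 4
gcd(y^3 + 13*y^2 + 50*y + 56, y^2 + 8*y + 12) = y + 2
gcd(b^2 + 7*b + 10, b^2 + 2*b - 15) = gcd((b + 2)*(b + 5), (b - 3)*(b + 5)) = b + 5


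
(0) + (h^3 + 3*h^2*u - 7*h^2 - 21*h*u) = h^3 + 3*h^2*u - 7*h^2 - 21*h*u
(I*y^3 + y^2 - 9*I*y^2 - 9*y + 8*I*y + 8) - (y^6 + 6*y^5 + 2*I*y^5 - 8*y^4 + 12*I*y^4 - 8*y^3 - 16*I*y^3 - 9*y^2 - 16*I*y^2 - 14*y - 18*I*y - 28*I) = -y^6 - 6*y^5 - 2*I*y^5 + 8*y^4 - 12*I*y^4 + 8*y^3 + 17*I*y^3 + 10*y^2 + 7*I*y^2 + 5*y + 26*I*y + 8 + 28*I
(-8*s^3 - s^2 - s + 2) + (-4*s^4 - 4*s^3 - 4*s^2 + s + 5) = -4*s^4 - 12*s^3 - 5*s^2 + 7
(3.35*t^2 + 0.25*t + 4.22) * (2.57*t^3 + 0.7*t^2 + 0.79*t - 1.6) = 8.6095*t^5 + 2.9875*t^4 + 13.6669*t^3 - 2.2085*t^2 + 2.9338*t - 6.752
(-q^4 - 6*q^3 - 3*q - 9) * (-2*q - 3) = 2*q^5 + 15*q^4 + 18*q^3 + 6*q^2 + 27*q + 27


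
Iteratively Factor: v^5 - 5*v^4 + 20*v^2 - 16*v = (v - 4)*(v^4 - v^3 - 4*v^2 + 4*v) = (v - 4)*(v - 2)*(v^3 + v^2 - 2*v) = v*(v - 4)*(v - 2)*(v^2 + v - 2) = v*(v - 4)*(v - 2)*(v - 1)*(v + 2)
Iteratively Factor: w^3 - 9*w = (w - 3)*(w^2 + 3*w) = (w - 3)*(w + 3)*(w)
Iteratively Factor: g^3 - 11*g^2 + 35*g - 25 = (g - 1)*(g^2 - 10*g + 25) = (g - 5)*(g - 1)*(g - 5)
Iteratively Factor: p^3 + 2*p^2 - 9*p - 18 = (p + 2)*(p^2 - 9) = (p + 2)*(p + 3)*(p - 3)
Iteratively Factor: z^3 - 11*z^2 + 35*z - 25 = (z - 1)*(z^2 - 10*z + 25) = (z - 5)*(z - 1)*(z - 5)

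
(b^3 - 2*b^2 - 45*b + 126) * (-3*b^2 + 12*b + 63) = -3*b^5 + 18*b^4 + 174*b^3 - 1044*b^2 - 1323*b + 7938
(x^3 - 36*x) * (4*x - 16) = 4*x^4 - 16*x^3 - 144*x^2 + 576*x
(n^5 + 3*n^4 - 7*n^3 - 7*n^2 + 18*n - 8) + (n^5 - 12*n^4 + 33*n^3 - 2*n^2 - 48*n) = 2*n^5 - 9*n^4 + 26*n^3 - 9*n^2 - 30*n - 8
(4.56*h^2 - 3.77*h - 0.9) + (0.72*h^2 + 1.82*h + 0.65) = 5.28*h^2 - 1.95*h - 0.25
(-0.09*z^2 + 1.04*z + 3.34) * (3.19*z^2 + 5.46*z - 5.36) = -0.2871*z^4 + 2.8262*z^3 + 16.8154*z^2 + 12.662*z - 17.9024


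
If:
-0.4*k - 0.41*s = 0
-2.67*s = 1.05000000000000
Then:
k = 0.40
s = -0.39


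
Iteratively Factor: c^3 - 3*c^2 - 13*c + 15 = (c - 1)*(c^2 - 2*c - 15) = (c - 5)*(c - 1)*(c + 3)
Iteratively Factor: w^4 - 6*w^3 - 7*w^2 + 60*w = (w)*(w^3 - 6*w^2 - 7*w + 60) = w*(w - 4)*(w^2 - 2*w - 15) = w*(w - 4)*(w + 3)*(w - 5)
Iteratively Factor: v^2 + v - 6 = (v + 3)*(v - 2)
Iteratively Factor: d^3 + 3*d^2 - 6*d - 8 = (d - 2)*(d^2 + 5*d + 4) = (d - 2)*(d + 4)*(d + 1)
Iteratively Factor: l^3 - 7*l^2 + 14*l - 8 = (l - 4)*(l^2 - 3*l + 2) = (l - 4)*(l - 1)*(l - 2)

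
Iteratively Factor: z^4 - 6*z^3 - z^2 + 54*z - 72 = (z + 3)*(z^3 - 9*z^2 + 26*z - 24) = (z - 3)*(z + 3)*(z^2 - 6*z + 8) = (z - 3)*(z - 2)*(z + 3)*(z - 4)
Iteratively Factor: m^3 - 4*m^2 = (m - 4)*(m^2) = m*(m - 4)*(m)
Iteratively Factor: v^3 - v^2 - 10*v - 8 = (v + 1)*(v^2 - 2*v - 8) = (v + 1)*(v + 2)*(v - 4)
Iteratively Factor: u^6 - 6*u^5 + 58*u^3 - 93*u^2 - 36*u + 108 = (u + 1)*(u^5 - 7*u^4 + 7*u^3 + 51*u^2 - 144*u + 108) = (u - 2)*(u + 1)*(u^4 - 5*u^3 - 3*u^2 + 45*u - 54) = (u - 3)*(u - 2)*(u + 1)*(u^3 - 2*u^2 - 9*u + 18) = (u - 3)*(u - 2)^2*(u + 1)*(u^2 - 9) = (u - 3)*(u - 2)^2*(u + 1)*(u + 3)*(u - 3)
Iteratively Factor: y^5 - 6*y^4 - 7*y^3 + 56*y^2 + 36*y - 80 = (y + 2)*(y^4 - 8*y^3 + 9*y^2 + 38*y - 40) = (y - 4)*(y + 2)*(y^3 - 4*y^2 - 7*y + 10) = (y - 5)*(y - 4)*(y + 2)*(y^2 + y - 2) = (y - 5)*(y - 4)*(y - 1)*(y + 2)*(y + 2)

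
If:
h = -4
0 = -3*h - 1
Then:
No Solution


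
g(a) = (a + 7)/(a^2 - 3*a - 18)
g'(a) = (3 - 2*a)*(a + 7)/(a^2 - 3*a - 18)^2 + 1/(a^2 - 3*a - 18) = (a^2 - 3*a - (a + 7)*(2*a - 3) - 18)/(-a^2 + 3*a + 18)^2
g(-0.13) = -0.39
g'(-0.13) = 0.02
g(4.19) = -0.86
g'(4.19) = -0.43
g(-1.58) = -0.50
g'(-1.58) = 0.20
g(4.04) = -0.80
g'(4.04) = -0.37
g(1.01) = -0.40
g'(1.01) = -0.03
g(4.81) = -1.27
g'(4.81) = -1.01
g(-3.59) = 0.60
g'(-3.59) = 1.26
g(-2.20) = -0.73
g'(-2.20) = 0.67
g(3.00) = -0.56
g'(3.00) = -0.15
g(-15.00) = -0.03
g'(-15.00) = 0.00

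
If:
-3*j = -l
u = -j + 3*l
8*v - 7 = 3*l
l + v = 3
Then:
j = 17/33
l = 17/11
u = 136/33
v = 16/11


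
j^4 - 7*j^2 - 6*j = j*(j - 3)*(j + 1)*(j + 2)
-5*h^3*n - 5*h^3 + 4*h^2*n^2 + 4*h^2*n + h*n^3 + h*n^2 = (-h + n)*(5*h + n)*(h*n + h)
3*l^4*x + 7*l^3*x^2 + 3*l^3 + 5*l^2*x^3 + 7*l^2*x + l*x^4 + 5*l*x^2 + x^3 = (l + x)^2*(3*l + x)*(l*x + 1)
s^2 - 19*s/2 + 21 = (s - 6)*(s - 7/2)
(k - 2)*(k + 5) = k^2 + 3*k - 10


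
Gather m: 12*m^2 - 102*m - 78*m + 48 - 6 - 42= 12*m^2 - 180*m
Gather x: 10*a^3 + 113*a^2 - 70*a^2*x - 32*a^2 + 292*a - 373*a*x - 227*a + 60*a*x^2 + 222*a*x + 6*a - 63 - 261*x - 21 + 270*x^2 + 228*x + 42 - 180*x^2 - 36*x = 10*a^3 + 81*a^2 + 71*a + x^2*(60*a + 90) + x*(-70*a^2 - 151*a - 69) - 42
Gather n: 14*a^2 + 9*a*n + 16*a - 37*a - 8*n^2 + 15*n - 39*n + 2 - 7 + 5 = 14*a^2 - 21*a - 8*n^2 + n*(9*a - 24)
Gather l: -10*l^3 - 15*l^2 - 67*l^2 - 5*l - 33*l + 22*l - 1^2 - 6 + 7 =-10*l^3 - 82*l^2 - 16*l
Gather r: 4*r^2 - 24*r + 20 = 4*r^2 - 24*r + 20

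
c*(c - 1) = c^2 - c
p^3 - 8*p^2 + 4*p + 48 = (p - 6)*(p - 4)*(p + 2)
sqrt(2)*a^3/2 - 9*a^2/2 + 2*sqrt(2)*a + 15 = (a - 3*sqrt(2))*(a - 5*sqrt(2)/2)*(sqrt(2)*a/2 + 1)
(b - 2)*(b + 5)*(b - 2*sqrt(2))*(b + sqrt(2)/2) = b^4 - 3*sqrt(2)*b^3/2 + 3*b^3 - 12*b^2 - 9*sqrt(2)*b^2/2 - 6*b + 15*sqrt(2)*b + 20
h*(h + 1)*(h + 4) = h^3 + 5*h^2 + 4*h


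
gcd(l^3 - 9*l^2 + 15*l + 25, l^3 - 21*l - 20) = l^2 - 4*l - 5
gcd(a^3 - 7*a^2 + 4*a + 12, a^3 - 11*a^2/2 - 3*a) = a - 6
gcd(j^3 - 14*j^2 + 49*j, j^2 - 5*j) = j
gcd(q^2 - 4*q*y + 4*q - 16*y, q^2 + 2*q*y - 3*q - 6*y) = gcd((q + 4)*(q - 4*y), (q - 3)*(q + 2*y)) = 1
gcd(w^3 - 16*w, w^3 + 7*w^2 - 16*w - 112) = w^2 - 16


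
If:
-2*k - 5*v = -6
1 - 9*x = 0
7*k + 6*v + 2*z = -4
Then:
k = -10*z/23 - 56/23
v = 4*z/23 + 50/23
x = 1/9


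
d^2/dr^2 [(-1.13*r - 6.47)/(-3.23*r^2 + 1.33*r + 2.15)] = ((-21.8994*r - 38.7904)*(-3.23*r^2 + 1.33*r + 2.15) - (1.13*r + 6.47)*(6.46*r - 1.33)*(12.92*r - 2.66))/(-3.23*r^2 + 1.33*r + 2.15)^3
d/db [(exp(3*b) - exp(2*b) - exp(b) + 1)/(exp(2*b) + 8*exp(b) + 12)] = (exp(4*b) + 16*exp(3*b) + 29*exp(2*b) - 26*exp(b) - 20)*exp(b)/(exp(4*b) + 16*exp(3*b) + 88*exp(2*b) + 192*exp(b) + 144)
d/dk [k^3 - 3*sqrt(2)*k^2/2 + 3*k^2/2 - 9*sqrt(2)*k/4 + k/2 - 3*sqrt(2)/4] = 3*k^2 - 3*sqrt(2)*k + 3*k - 9*sqrt(2)/4 + 1/2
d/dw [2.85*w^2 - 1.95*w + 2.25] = 5.7*w - 1.95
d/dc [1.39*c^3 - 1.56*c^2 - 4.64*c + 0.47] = 4.17*c^2 - 3.12*c - 4.64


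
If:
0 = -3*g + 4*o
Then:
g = 4*o/3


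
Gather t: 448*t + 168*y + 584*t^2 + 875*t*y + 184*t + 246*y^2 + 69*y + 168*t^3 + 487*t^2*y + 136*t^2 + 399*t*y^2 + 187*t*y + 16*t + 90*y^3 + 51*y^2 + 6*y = 168*t^3 + t^2*(487*y + 720) + t*(399*y^2 + 1062*y + 648) + 90*y^3 + 297*y^2 + 243*y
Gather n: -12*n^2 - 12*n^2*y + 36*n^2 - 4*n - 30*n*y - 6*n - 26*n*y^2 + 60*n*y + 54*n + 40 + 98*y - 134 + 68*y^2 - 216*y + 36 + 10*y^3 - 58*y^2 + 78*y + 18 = n^2*(24 - 12*y) + n*(-26*y^2 + 30*y + 44) + 10*y^3 + 10*y^2 - 40*y - 40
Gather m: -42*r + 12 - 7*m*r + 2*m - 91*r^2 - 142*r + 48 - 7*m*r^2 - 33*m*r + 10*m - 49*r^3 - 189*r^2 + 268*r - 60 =m*(-7*r^2 - 40*r + 12) - 49*r^3 - 280*r^2 + 84*r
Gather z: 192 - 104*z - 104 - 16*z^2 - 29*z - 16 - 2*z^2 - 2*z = -18*z^2 - 135*z + 72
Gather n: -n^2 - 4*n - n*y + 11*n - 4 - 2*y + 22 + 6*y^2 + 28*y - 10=-n^2 + n*(7 - y) + 6*y^2 + 26*y + 8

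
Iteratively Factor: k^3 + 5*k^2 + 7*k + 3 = (k + 3)*(k^2 + 2*k + 1) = (k + 1)*(k + 3)*(k + 1)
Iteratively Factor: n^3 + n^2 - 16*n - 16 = (n + 4)*(n^2 - 3*n - 4) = (n - 4)*(n + 4)*(n + 1)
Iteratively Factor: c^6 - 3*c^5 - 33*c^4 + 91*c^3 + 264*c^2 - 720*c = (c)*(c^5 - 3*c^4 - 33*c^3 + 91*c^2 + 264*c - 720) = c*(c + 4)*(c^4 - 7*c^3 - 5*c^2 + 111*c - 180) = c*(c - 3)*(c + 4)*(c^3 - 4*c^2 - 17*c + 60) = c*(c - 3)*(c + 4)^2*(c^2 - 8*c + 15) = c*(c - 3)^2*(c + 4)^2*(c - 5)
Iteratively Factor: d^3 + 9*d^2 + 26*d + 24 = (d + 3)*(d^2 + 6*d + 8) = (d + 2)*(d + 3)*(d + 4)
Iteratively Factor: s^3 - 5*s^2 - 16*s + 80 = (s + 4)*(s^2 - 9*s + 20) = (s - 4)*(s + 4)*(s - 5)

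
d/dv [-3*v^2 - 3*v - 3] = -6*v - 3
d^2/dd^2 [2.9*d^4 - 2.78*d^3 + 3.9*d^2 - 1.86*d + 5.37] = 34.8*d^2 - 16.68*d + 7.8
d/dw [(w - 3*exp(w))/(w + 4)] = (-w + (1 - 3*exp(w))*(w + 4) + 3*exp(w))/(w + 4)^2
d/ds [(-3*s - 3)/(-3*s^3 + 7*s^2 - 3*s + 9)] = 6*(-3*s^3 - s^2 + 7*s - 6)/(9*s^6 - 42*s^5 + 67*s^4 - 96*s^3 + 135*s^2 - 54*s + 81)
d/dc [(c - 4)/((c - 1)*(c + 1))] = (-c^2 + 8*c - 1)/(c^4 - 2*c^2 + 1)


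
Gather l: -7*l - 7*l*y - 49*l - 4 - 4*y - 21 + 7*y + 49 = l*(-7*y - 56) + 3*y + 24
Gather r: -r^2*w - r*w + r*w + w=-r^2*w + w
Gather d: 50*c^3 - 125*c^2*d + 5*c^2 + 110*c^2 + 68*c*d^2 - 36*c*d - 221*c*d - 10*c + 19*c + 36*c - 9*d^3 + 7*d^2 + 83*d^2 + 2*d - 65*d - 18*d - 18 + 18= 50*c^3 + 115*c^2 + 45*c - 9*d^3 + d^2*(68*c + 90) + d*(-125*c^2 - 257*c - 81)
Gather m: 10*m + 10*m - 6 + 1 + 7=20*m + 2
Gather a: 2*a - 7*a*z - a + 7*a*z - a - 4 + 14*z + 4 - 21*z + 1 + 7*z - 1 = 0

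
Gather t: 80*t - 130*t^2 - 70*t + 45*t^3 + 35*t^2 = 45*t^3 - 95*t^2 + 10*t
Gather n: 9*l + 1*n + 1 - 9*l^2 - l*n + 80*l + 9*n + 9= -9*l^2 + 89*l + n*(10 - l) + 10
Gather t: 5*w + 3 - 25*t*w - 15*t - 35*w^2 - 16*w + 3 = t*(-25*w - 15) - 35*w^2 - 11*w + 6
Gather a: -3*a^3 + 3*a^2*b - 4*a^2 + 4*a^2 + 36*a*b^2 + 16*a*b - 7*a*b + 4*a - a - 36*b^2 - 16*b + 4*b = -3*a^3 + 3*a^2*b + a*(36*b^2 + 9*b + 3) - 36*b^2 - 12*b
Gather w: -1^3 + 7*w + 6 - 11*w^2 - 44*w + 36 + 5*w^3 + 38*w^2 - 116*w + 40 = 5*w^3 + 27*w^2 - 153*w + 81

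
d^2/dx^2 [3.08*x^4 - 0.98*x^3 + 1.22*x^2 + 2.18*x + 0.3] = 36.96*x^2 - 5.88*x + 2.44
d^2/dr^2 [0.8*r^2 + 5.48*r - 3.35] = 1.60000000000000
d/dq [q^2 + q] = 2*q + 1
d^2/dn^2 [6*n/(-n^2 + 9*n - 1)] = 12*(-n*(2*n - 9)^2 + 3*(n - 3)*(n^2 - 9*n + 1))/(n^2 - 9*n + 1)^3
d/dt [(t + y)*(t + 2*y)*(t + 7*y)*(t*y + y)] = y*(4*t^3 + 30*t^2*y + 3*t^2 + 46*t*y^2 + 20*t*y + 14*y^3 + 23*y^2)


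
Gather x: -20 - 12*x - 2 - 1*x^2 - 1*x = -x^2 - 13*x - 22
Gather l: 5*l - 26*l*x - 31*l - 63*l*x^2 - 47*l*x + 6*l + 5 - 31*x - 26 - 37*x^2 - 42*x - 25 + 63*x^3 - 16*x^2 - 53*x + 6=l*(-63*x^2 - 73*x - 20) + 63*x^3 - 53*x^2 - 126*x - 40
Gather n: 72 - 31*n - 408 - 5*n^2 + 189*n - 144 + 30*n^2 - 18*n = 25*n^2 + 140*n - 480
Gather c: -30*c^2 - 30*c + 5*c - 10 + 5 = -30*c^2 - 25*c - 5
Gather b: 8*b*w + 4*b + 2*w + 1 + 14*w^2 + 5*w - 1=b*(8*w + 4) + 14*w^2 + 7*w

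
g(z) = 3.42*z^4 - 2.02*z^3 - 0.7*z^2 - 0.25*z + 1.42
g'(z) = 13.68*z^3 - 6.06*z^2 - 1.4*z - 0.25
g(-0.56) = 2.03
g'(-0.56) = -3.77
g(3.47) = 403.57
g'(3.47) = 493.50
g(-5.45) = 3326.24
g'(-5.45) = -2387.12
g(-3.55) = 627.03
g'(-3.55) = -683.68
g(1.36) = 6.40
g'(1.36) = 21.05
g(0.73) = 1.05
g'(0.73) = 0.82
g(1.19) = 3.59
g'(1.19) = 12.56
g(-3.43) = 548.93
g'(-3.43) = -618.78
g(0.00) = 1.42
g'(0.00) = -0.25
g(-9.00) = 23858.17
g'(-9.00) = -10451.23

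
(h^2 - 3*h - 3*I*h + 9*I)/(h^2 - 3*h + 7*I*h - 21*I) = (h - 3*I)/(h + 7*I)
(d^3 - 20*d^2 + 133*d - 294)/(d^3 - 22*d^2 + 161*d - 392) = (d - 6)/(d - 8)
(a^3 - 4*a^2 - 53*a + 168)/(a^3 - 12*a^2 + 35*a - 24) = (a + 7)/(a - 1)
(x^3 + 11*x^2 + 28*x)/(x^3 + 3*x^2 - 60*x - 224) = x/(x - 8)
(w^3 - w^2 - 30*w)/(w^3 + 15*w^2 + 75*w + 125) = w*(w - 6)/(w^2 + 10*w + 25)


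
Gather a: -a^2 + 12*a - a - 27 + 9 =-a^2 + 11*a - 18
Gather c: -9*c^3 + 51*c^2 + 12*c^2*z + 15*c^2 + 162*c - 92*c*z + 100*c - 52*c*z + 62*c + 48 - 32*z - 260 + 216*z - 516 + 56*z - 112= -9*c^3 + c^2*(12*z + 66) + c*(324 - 144*z) + 240*z - 840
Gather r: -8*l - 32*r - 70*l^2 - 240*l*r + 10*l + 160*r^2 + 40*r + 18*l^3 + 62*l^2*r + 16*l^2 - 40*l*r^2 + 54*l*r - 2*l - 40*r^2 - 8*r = 18*l^3 - 54*l^2 + r^2*(120 - 40*l) + r*(62*l^2 - 186*l)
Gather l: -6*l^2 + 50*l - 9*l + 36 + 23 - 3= -6*l^2 + 41*l + 56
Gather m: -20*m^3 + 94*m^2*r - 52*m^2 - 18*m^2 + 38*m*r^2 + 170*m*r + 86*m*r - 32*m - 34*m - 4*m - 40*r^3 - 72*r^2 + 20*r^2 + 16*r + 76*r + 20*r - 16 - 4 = -20*m^3 + m^2*(94*r - 70) + m*(38*r^2 + 256*r - 70) - 40*r^3 - 52*r^2 + 112*r - 20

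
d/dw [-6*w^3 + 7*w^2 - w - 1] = -18*w^2 + 14*w - 1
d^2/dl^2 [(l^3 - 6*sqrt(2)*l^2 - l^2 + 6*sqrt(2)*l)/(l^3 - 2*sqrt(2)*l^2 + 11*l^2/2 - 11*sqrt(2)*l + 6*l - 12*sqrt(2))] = 8*(-13*l^6 - 8*sqrt(2)*l^6 - 36*l^5 + 102*sqrt(2)*l^5 - 900*l^4 + 492*sqrt(2)*l^4 - 3406*l^3 + 866*sqrt(2)*l^3 - 1152*l^2 + 900*sqrt(2)*l^2 - 1728*sqrt(2)*l + 6480*l - 6624*sqrt(2) + 1152)/(8*l^9 - 48*sqrt(2)*l^8 + 132*l^8 - 792*sqrt(2)*l^7 + 1062*l^7 - 5348*sqrt(2)*l^6 + 6083*l^6 - 19602*sqrt(2)*l^5 + 26100*l^5 - 45240*sqrt(2)*l^4 + 74712*l^4 - 75152*sqrt(2)*l^3 + 127008*l^3 - 93888*sqrt(2)*l^2 + 114048*l^2 - 76032*sqrt(2)*l + 41472*l - 27648*sqrt(2))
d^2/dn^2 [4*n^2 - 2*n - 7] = 8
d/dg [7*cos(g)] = -7*sin(g)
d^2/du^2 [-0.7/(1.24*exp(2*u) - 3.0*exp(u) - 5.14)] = (0.7*(2.48*exp(u) - 3.0)*(4.96*exp(u) - 6.0)*exp(u) + (3.472*exp(u) - 2.1)*(-1.24*exp(2*u) + 3.0*exp(u) + 5.14))*exp(u)/(-1.24*exp(2*u) + 3.0*exp(u) + 5.14)^3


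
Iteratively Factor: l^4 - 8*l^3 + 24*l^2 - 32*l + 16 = (l - 2)*(l^3 - 6*l^2 + 12*l - 8) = (l - 2)^2*(l^2 - 4*l + 4) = (l - 2)^3*(l - 2)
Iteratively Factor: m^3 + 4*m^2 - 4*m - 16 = (m - 2)*(m^2 + 6*m + 8) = (m - 2)*(m + 4)*(m + 2)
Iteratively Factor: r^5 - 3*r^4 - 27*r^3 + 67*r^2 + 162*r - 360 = (r - 3)*(r^4 - 27*r^2 - 14*r + 120) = (r - 5)*(r - 3)*(r^3 + 5*r^2 - 2*r - 24) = (r - 5)*(r - 3)*(r + 4)*(r^2 + r - 6) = (r - 5)*(r - 3)*(r - 2)*(r + 4)*(r + 3)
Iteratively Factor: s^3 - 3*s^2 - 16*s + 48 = (s - 3)*(s^2 - 16) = (s - 3)*(s + 4)*(s - 4)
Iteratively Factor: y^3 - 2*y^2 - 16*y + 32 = (y - 2)*(y^2 - 16) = (y - 2)*(y + 4)*(y - 4)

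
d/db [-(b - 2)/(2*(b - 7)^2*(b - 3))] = (-(b - 7)*(b - 3) + (b - 7)*(b - 2) + 2*(b - 3)*(b - 2))/(2*(b - 7)^3*(b - 3)^2)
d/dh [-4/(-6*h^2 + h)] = 4*(1 - 12*h)/(h^2*(6*h - 1)^2)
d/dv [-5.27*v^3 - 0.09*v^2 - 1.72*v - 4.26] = -15.81*v^2 - 0.18*v - 1.72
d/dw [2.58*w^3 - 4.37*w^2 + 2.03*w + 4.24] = 7.74*w^2 - 8.74*w + 2.03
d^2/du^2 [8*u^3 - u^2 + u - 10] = 48*u - 2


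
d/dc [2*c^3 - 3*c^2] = 6*c*(c - 1)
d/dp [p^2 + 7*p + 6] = 2*p + 7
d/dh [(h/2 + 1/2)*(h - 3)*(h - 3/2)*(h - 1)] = 2*h^3 - 27*h^2/4 + 7*h/2 + 9/4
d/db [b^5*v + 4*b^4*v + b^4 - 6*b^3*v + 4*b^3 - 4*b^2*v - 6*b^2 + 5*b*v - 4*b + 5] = 5*b^4*v + 16*b^3*v + 4*b^3 - 18*b^2*v + 12*b^2 - 8*b*v - 12*b + 5*v - 4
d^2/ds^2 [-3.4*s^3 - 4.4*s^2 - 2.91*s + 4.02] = -20.4*s - 8.8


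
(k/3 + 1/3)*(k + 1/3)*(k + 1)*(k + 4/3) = k^4/3 + 11*k^3/9 + 43*k^2/27 + 23*k/27 + 4/27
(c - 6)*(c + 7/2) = c^2 - 5*c/2 - 21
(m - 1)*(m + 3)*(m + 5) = m^3 + 7*m^2 + 7*m - 15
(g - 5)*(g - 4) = g^2 - 9*g + 20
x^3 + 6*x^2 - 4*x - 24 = (x - 2)*(x + 2)*(x + 6)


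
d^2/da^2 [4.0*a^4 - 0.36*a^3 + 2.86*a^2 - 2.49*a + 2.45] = 48.0*a^2 - 2.16*a + 5.72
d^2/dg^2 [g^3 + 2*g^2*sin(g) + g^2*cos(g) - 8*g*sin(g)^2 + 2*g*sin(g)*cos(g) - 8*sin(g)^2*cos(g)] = -2*g^2*sin(g) - g^2*cos(g) - 4*g*sin(g) - 4*g*sin(2*g) + 8*g*cos(g) - 16*g*cos(2*g) + 6*g + 4*sin(g) - 16*sin(2*g) + 4*cos(g) + 4*cos(2*g) - 18*cos(3*g)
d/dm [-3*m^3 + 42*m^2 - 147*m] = -9*m^2 + 84*m - 147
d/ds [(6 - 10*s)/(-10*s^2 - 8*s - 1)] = 2*(-50*s^2 + 60*s + 29)/(100*s^4 + 160*s^3 + 84*s^2 + 16*s + 1)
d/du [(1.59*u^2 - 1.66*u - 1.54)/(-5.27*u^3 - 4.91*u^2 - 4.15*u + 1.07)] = (8.3793*u^4 - 17.4964*u^3 - 39.0965*u^2 - 11.7202*u - 8.1672)/(27.7729*u^6 + 51.7514*u^5 + 67.8491*u^4 + 29.4752*u^3 + 6.7151*u^2 - 8.881*u + 1.1449)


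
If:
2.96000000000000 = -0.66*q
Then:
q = -4.48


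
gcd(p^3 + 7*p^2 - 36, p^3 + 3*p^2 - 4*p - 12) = p^2 + p - 6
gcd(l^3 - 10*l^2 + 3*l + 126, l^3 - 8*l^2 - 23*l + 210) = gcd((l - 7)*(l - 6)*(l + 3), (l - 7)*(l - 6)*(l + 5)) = l^2 - 13*l + 42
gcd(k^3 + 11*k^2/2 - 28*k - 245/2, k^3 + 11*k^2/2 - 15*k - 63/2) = k + 7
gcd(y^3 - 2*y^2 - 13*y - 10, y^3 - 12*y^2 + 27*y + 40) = y^2 - 4*y - 5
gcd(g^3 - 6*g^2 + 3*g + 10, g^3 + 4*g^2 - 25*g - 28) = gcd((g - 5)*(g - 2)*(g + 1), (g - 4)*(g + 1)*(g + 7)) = g + 1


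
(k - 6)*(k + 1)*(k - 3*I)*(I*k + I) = I*k^4 + 3*k^3 - 4*I*k^3 - 12*k^2 - 11*I*k^2 - 33*k - 6*I*k - 18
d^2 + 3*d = d*(d + 3)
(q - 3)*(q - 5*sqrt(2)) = q^2 - 5*sqrt(2)*q - 3*q + 15*sqrt(2)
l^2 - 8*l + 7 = (l - 7)*(l - 1)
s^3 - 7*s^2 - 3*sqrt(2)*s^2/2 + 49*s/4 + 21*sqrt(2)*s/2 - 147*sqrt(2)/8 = (s - 7/2)^2*(s - 3*sqrt(2)/2)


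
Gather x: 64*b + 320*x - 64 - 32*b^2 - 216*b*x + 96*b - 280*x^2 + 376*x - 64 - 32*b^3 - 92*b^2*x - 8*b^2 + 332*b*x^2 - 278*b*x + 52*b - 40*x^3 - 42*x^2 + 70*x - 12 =-32*b^3 - 40*b^2 + 212*b - 40*x^3 + x^2*(332*b - 322) + x*(-92*b^2 - 494*b + 766) - 140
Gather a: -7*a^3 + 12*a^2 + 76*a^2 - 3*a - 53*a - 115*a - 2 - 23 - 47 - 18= -7*a^3 + 88*a^2 - 171*a - 90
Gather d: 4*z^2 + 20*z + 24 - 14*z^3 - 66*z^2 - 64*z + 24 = -14*z^3 - 62*z^2 - 44*z + 48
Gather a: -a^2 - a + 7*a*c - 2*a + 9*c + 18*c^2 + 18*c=-a^2 + a*(7*c - 3) + 18*c^2 + 27*c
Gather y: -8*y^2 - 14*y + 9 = -8*y^2 - 14*y + 9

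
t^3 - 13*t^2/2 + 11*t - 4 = (t - 4)*(t - 2)*(t - 1/2)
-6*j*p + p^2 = p*(-6*j + p)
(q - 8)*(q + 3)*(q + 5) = q^3 - 49*q - 120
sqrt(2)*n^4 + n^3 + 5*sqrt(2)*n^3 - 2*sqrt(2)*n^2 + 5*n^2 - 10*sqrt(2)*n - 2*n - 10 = (n + 5)*(n - sqrt(2))*(n + sqrt(2))*(sqrt(2)*n + 1)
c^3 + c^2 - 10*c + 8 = (c - 2)*(c - 1)*(c + 4)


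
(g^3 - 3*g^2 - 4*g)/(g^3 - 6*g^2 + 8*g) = (g + 1)/(g - 2)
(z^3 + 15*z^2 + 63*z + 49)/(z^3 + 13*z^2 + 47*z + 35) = (z + 7)/(z + 5)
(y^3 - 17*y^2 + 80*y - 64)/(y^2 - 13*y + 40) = (y^2 - 9*y + 8)/(y - 5)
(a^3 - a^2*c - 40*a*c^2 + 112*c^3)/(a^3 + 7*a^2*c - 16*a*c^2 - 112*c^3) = (a - 4*c)/(a + 4*c)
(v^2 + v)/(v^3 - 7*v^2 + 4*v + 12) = v/(v^2 - 8*v + 12)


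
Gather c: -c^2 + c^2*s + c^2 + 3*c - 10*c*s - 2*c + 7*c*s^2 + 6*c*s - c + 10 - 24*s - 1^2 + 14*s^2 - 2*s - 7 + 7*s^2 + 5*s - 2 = c^2*s + c*(7*s^2 - 4*s) + 21*s^2 - 21*s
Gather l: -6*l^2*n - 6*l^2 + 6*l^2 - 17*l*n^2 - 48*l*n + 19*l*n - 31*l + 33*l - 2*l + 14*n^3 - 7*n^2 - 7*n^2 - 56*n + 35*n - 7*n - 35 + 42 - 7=-6*l^2*n + l*(-17*n^2 - 29*n) + 14*n^3 - 14*n^2 - 28*n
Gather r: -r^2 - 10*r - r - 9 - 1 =-r^2 - 11*r - 10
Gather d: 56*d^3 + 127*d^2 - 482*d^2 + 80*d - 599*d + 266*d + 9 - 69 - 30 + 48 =56*d^3 - 355*d^2 - 253*d - 42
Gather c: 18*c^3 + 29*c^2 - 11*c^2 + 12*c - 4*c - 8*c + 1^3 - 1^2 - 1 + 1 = 18*c^3 + 18*c^2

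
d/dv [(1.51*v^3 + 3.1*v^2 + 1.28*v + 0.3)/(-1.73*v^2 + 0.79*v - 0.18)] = (-2.6123*v^4 + 2.3858*v^3 + 3.848*v^2 - 0.0779999999999998*v - 0.4674)/(2.9929*v^4 - 2.7334*v^3 + 1.2469*v^2 - 0.2844*v + 0.0324)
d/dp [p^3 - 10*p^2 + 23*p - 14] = 3*p^2 - 20*p + 23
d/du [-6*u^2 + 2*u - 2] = 2 - 12*u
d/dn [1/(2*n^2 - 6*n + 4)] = (3/2 - n)/(n^2 - 3*n + 2)^2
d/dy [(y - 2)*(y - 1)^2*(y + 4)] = 4*y^3 - 22*y + 18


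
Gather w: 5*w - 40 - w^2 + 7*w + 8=-w^2 + 12*w - 32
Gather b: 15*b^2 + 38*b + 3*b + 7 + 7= 15*b^2 + 41*b + 14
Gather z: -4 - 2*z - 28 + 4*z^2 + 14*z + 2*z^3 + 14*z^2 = 2*z^3 + 18*z^2 + 12*z - 32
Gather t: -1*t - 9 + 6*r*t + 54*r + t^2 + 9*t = 54*r + t^2 + t*(6*r + 8) - 9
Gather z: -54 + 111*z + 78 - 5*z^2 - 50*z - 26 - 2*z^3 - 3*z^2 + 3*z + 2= -2*z^3 - 8*z^2 + 64*z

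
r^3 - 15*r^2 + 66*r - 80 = (r - 8)*(r - 5)*(r - 2)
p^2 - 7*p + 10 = (p - 5)*(p - 2)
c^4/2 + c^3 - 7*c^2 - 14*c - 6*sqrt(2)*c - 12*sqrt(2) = (c/2 + 1)*(c - 3*sqrt(2))*(c + sqrt(2))*(c + 2*sqrt(2))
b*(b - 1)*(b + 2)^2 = b^4 + 3*b^3 - 4*b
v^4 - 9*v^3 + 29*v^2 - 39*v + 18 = (v - 3)^2*(v - 2)*(v - 1)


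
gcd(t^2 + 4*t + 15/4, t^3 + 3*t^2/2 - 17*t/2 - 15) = t + 5/2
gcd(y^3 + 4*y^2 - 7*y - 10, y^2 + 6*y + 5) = y^2 + 6*y + 5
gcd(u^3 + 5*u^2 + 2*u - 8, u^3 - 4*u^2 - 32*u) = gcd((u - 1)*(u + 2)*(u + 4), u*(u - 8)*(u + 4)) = u + 4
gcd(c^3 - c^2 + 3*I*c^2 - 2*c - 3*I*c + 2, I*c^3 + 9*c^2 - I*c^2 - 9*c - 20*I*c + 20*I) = c - 1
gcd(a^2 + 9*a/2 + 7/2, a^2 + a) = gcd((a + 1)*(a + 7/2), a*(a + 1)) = a + 1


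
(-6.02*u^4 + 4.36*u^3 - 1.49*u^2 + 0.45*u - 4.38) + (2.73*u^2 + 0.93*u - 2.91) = -6.02*u^4 + 4.36*u^3 + 1.24*u^2 + 1.38*u - 7.29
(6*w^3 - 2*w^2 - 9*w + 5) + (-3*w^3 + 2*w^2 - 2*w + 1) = 3*w^3 - 11*w + 6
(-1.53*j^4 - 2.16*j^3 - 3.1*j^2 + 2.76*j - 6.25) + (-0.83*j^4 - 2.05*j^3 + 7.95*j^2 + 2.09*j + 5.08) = -2.36*j^4 - 4.21*j^3 + 4.85*j^2 + 4.85*j - 1.17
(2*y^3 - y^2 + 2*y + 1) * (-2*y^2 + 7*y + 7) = -4*y^5 + 16*y^4 + 3*y^3 + 5*y^2 + 21*y + 7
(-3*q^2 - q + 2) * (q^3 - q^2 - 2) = -3*q^5 + 2*q^4 + 3*q^3 + 4*q^2 + 2*q - 4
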